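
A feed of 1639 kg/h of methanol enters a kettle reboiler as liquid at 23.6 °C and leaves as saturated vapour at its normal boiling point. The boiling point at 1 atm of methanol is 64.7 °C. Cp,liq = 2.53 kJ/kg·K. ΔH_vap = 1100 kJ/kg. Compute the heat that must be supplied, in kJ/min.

Q = 32900 kJ/min

liquid 23.6→64.7 °C: 103.98 kJ/kg
vaporisation at 64.7 °C: 1100 kJ/kg
Δh = 103.98 + 1100 = 1204 kJ/kg
Q = ṁ·Δh = 1639 kg/h × 1204 kJ/kg = 1.9733e+06 kJ/h
|Q| = 548.15 kW = 32889 kJ/min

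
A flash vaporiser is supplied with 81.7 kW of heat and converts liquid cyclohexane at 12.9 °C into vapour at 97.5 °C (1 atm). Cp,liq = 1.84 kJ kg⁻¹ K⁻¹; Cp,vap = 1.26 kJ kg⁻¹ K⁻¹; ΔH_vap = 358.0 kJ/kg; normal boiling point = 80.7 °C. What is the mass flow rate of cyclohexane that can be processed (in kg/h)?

ṁ = 584 kg/h

Δh = 1.84×(80.7−12.9) + 358.0 + 1.26×(97.5−80.7) = 503.92 kJ/kg
Q = 81.7 kW = 81.7 kJ/s = 294120 kJ/h
ṁ = Q/Δh = 294120 / 503.92 = 583.66 kg/h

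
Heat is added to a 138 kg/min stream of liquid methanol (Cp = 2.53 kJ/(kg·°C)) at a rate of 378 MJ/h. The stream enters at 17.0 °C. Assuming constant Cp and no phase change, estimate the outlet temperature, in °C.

Q = 378 MJ/h = 6300 kJ/min
ΔT = Q/(ṁ·Cp) = 6300/(138×2.53) = 18.044 K
T_out = 17.0 + 18.044 = 35.044 °C

T_out = 35.0 °C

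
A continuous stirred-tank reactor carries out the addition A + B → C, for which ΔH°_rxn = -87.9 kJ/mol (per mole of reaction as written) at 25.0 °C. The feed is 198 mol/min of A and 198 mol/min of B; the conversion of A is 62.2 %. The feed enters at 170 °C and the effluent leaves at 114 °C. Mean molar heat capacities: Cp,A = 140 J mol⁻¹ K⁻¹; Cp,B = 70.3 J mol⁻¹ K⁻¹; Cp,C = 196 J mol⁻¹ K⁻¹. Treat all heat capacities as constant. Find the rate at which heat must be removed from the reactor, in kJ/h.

Extent of reaction ξ = 0.622 × 198 = 123.16 mol/min
Reaction term: ξ·ΔH°_rxn = 123.16 × -87.9 = -10825 kJ/min
Sensible, feed 170→25 °C: -6037.7 kJ/min
Outlet flows (mol/min): A 74.844, B 74.844, C 123.16
Sensible, products 25→114 °C: 3549.2 kJ/min
Q = ΔH = -13314 kJ/min = -221.9 kW
Heat removed = 798840 kJ/h

Q_out = 799000 kJ/h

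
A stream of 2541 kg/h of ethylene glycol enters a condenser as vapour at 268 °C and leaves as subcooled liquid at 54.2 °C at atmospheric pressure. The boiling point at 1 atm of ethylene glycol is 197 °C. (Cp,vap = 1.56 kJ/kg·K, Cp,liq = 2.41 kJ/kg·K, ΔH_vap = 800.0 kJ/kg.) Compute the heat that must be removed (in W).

Q_c = 886000 W

vapour 268→197 °C: -110.76 kJ/kg
condensation at 197 °C: -800 kJ/kg
liquid 197→54.2 °C: -344.15 kJ/kg
Δh = -110.76 + -800 + -344.15 = -1254.9 kJ/kg
Q = ṁ·Δh = 2541 kg/h × -1254.9 kJ/kg = -3.1887e+06 kJ/h
|Q| = 885.76 kW = 885760 W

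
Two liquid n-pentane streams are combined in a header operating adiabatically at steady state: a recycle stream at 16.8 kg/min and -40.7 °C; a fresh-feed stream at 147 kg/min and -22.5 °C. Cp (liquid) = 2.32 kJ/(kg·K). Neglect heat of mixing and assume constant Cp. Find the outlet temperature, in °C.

T_out = -24.4 °C

No heat crosses the boundary, so H_out = H_in.
T_out = Σ ṁᵢCp,ᵢTᵢ / Σ ṁᵢCp,ᵢ
      = -9259.7 / 380.02 = -24.367 °C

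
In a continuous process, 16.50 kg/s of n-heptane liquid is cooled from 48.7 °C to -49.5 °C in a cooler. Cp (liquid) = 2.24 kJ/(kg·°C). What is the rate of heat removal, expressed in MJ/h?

Q = ṁ·Cp·ΔT = 16.50 × 2.24 × (-49.5 − 48.7) = -3629.5 kJ/s
Cooling duty = 13066 MJ/h

Q_c = 13100 MJ/h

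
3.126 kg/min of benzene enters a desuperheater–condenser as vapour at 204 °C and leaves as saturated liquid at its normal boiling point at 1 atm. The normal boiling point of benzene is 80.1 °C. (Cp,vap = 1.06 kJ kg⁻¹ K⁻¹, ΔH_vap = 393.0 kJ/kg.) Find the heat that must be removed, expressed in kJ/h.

vapour 204→80.1 °C: -131.33 kJ/kg
condensation at 80.1 °C: -393 kJ/kg
Δh = -131.33 + -393 = -524.33 kJ/kg
Q = ṁ·Δh = 3.126 kg/min × -524.33 kJ/kg = -1639.1 kJ/min
|Q| = 27.318 kW = 98344 kJ/h

Q_c = 98300 kJ/h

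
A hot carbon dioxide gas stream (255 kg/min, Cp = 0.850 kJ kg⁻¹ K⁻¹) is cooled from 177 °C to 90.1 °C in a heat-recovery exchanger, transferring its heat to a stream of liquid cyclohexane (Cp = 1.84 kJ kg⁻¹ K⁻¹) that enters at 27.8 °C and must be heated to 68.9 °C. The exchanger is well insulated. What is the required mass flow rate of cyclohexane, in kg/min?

Heat released by hot stream: Q = 255 × 0.850 × (177 − 90.1) = 18836 kJ/min
Energy balance on cold side (adiabatic exchanger): Q = ṁ_c·Cp_c·(T_c,out − T_c,in)
ṁ_c = 18836 / [1.84 × (68.9 − 27.8)] = 249.07 kg/min

ṁ_c = 249 kg/min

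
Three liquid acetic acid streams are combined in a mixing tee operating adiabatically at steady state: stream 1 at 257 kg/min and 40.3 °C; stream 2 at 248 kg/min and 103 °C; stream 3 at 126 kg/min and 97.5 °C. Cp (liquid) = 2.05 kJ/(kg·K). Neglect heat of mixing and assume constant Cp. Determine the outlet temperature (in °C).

T_out = 76.4 °C

Adiabatic, steady state ⇒ Σ ṁᵢCp,ᵢ(T_out − Tᵢ) = 0
Σ ṁᵢCp,ᵢTᵢ = 257×2.05×40.3 + 248×2.05×103 + 126×2.05×97.5 = 98782
Σ ṁᵢCp,ᵢ = 257×2.05 + 248×2.05 + 126×2.05 = 1293.5
T_out = 98782 / 1293.5 = 76.365 °C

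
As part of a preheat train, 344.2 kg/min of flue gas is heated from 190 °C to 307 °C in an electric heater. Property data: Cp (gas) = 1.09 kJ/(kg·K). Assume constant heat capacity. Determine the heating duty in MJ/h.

Q = 2630 MJ/h

Q = ṁ·Cp·ΔT = 344.2 × 1.09 × (307 − 190) = 43896 kJ/min
Converting: 43896 / 60 s = 731.6 kW
Heating duty = 2633.7 MJ/h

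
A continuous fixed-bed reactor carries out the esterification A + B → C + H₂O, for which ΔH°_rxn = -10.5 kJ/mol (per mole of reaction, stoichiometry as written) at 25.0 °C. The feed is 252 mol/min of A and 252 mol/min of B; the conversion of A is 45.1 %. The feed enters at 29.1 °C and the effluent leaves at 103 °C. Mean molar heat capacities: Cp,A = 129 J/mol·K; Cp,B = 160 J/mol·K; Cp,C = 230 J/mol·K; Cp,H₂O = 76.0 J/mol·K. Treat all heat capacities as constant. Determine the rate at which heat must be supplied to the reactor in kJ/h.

Extent of reaction ξ = 0.451 × 252 = 113.65 mol/min
Reaction term: ξ·ΔH°_rxn = 113.65 × -10.5 = -1193.3 kJ/min
Sensible, feed 29.1→25 °C: -298.59 kJ/min
Outlet flows (mol/min): A 138.35, B 138.35, C 113.65, H₂O 113.65
Sensible, products 25→103 °C: 5831.3 kJ/min
Q = ΔH = 4339.3 kJ/min = 72.322 kW
Heat supplied = 260360 kJ/h

Q_in = 260000 kJ/h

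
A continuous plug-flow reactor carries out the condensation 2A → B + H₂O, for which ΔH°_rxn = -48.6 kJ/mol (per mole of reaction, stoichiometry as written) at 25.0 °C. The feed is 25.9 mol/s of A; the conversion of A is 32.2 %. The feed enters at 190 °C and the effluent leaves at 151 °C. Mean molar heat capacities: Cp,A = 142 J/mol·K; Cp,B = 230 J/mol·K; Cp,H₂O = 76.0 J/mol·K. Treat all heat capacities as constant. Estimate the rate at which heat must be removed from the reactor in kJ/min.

Extent of reaction ξ = 0.322 × 25.9 / 2 = 4.1699 mol/s
Reaction term: ξ·ΔH°_rxn = 4.1699 × -48.6 = -202.66 kJ/s
Sensible, feed 190→25 °C: -606.84 kJ/s
Outlet flows (mol/s): A 17.56, B 4.1699, H₂O 4.1699
Sensible, products 25→151 °C: 474.96 kJ/s
Q = ΔH = -334.53 kJ/s = -334.53 kW
Heat removed = 20072 kJ/min

Q_out = 20100 kJ/min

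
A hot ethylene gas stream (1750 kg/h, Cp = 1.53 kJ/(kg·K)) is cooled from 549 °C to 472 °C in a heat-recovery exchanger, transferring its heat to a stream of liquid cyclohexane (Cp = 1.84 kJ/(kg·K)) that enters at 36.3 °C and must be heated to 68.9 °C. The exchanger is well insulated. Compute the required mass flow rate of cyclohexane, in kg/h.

Heat released by hot stream: Q = 1750 × 1.53 × (549 − 472) = 206170 kJ/h
Energy balance on cold side (adiabatic exchanger): Q = ṁ_c·Cp_c·(T_c,out − T_c,in)
ṁ_c = 206170 / [1.84 × (68.9 − 36.3)] = 3437 kg/h

ṁ_c = 3440 kg/h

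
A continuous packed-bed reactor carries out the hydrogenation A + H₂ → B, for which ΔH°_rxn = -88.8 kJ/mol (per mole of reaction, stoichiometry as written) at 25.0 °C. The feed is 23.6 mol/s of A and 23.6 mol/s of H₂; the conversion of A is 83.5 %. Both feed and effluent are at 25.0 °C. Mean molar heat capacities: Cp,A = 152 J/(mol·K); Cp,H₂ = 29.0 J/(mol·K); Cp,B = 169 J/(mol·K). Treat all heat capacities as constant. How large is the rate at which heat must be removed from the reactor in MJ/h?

Extent of reaction ξ = 0.835 × 23.6 = 19.706 mol/s
Reaction term: ξ·ΔH°_rxn = 19.706 × -88.8 = -1749.9 kJ/s
Q = ΔH = -1749.9 kJ/s = -1749.9 kW
Heat removed = 6299.6 MJ/h

Q_out = 6300 MJ/h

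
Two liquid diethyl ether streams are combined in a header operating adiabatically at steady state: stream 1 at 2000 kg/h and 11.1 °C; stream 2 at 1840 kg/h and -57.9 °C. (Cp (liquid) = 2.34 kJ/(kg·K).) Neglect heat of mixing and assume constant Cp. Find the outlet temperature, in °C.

No heat crosses the boundary, so H_out = H_in.
Σ ṁᵢCp,ᵢTᵢ = 2000×2.34×11.1 + 1840×2.34×-57.9 = -197350
Σ ṁᵢCp,ᵢ = 2000×2.34 + 1840×2.34 = 8985.6
T_out = -197350 / 8985.6 = -21.962 °C

T_out = -22.0 °C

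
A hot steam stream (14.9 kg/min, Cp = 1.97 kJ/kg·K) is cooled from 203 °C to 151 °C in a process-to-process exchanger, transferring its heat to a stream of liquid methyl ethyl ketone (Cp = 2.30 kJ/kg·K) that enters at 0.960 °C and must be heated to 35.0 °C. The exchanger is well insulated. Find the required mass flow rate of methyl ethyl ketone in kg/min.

Heat released by hot stream: Q = 14.9 × 1.97 × (203 − 151) = 1526.4 kJ/min
Energy balance on cold side (adiabatic exchanger): Q = ṁ_c·Cp_c·(T_c,out − T_c,in)
ṁ_c = 1526.4 / [2.30 × (35.0 − 0.960)] = 19.496 kg/min

ṁ_c = 19.5 kg/min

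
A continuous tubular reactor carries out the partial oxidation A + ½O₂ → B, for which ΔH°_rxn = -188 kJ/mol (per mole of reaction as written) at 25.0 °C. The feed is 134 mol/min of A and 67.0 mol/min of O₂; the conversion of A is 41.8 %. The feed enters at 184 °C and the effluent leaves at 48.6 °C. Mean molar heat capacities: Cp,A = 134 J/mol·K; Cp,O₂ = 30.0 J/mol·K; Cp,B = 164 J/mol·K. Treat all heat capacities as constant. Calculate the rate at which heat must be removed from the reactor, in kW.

Extent of reaction ξ = 0.418 × 134 = 56.012 mol/min
Reaction term: ξ·ΔH°_rxn = 56.012 × -188 = -10530 kJ/min
Sensible, feed 184→25 °C: -3174.6 kJ/min
Outlet flows (mol/min): A 77.988, O₂ 38.994, B 56.012
Sensible, products 25→48.6 °C: 491.03 kJ/min
Q = ΔH = -13214 kJ/min = -220.23 kW
Heat removed = 220.23 kW

Q_out = 220 kW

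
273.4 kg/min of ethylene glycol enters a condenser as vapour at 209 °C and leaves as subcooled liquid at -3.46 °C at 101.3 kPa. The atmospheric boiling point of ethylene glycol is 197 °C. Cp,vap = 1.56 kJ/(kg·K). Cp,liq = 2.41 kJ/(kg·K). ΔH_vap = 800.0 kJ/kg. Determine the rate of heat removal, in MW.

vapour 209→197 °C: -18.72 kJ/kg
condensation at 197 °C: -800 kJ/kg
liquid 197→-3.46 °C: -483.11 kJ/kg
Δh = -18.72 + -800 + -483.11 = -1301.8 kJ/kg
Q = ṁ·Δh = 273.4 kg/min × -1301.8 kJ/kg = -355920 kJ/min
|Q| = 5932 kW = 5.932 MW

Q_c = 5.93 MW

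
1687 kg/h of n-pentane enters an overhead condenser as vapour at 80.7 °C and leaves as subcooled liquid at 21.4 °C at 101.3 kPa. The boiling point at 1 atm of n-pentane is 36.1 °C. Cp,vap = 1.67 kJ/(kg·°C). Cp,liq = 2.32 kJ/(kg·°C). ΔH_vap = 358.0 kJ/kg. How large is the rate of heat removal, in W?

vapour 80.7→36.1 °C: -74.482 kJ/kg
condensation at 36.1 °C: -358 kJ/kg
liquid 36.1→21.4 °C: -34.104 kJ/kg
Δh = -74.482 + -358 + -34.104 = -466.59 kJ/kg
Q = ṁ·Δh = 1687 kg/h × -466.59 kJ/kg = -787130 kJ/h
|Q| = 218.65 kW = 218650 W

Q_c = 219000 W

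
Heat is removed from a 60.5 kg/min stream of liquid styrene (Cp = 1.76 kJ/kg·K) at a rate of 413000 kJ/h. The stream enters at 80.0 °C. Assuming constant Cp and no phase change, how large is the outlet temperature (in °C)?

T_out = 15.4 °C

Q = 413000 kJ/h = 6883.3 kJ/min
ΔT = Q/(ṁ·Cp) = 6883.3/(60.5×1.76) = 64.644 K
T_out = 80.0 − 64.644 = 15.356 °C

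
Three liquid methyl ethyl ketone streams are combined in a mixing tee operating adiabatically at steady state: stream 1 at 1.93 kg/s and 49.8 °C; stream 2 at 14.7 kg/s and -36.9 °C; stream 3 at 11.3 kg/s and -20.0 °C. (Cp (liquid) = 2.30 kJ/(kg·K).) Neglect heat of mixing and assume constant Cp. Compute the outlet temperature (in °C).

T_out = -24.1 °C

No heat crosses the boundary, so H_out = H_in.
T_out = Σ ṁᵢCp,ᵢTᵢ / Σ ṁᵢCp,ᵢ
      = -1546.3 / 64.239 = -24.071 °C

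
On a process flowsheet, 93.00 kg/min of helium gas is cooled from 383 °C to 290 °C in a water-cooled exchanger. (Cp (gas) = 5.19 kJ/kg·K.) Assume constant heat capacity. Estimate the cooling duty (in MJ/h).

Q = ṁ·Cp·ΔT = 93.00 × 5.19 × (290 − 383) = -44888 kJ/min
Converting: 44888 / 60 s = 748.14 kW
Cooling duty = 2693.3 MJ/h

Q_c = 2690 MJ/h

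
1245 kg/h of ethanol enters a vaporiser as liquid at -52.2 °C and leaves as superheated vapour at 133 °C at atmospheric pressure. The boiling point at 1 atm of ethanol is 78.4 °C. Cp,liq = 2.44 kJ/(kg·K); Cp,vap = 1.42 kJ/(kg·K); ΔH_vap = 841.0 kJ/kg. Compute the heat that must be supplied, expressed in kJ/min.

Q = 25700 kJ/min

liquid -52.2→78.4 °C: 318.66 kJ/kg
vaporisation at 78.4 °C: 841 kJ/kg
vapour 78.4→133 °C: 77.532 kJ/kg
Δh = 318.66 + 841 + 77.532 = 1237.2 kJ/kg
Q = ṁ·Δh = 1245 kg/h × 1237.2 kJ/kg = 1.5403e+06 kJ/h
|Q| = 427.86 kW = 25672 kJ/min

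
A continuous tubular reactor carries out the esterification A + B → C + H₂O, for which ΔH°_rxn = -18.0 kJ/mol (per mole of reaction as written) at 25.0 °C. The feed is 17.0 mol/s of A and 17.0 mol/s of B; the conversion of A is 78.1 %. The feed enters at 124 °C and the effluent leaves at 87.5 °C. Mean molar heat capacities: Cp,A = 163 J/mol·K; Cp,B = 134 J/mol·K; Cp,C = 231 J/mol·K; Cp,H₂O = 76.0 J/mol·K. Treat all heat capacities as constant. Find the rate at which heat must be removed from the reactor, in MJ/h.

Q_out = 1490 MJ/h

Extent of reaction ξ = 0.781 × 17.0 = 13.277 mol/s
Reaction term: ξ·ΔH°_rxn = 13.277 × -18.0 = -238.99 kJ/s
Sensible, feed 124→25 °C: -499.85 kJ/s
Outlet flows (mol/s): A 3.723, B 3.723, C 13.277, H₂O 13.277
Sensible, products 25→87.5 °C: 323.86 kJ/s
Q = ΔH = -414.98 kJ/s = -414.98 kW
Heat removed = 1493.9 MJ/h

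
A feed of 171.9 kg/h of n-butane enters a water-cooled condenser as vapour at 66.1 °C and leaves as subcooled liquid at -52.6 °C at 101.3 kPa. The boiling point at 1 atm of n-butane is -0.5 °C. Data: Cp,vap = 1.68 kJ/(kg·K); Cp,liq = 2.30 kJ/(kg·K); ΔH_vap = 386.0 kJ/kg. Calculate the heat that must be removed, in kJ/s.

Q_c = 29.5 kJ/s

vapour 66.1→-0.5 °C: -111.89 kJ/kg
condensation at -0.5 °C: -386 kJ/kg
liquid -0.5→-52.6 °C: -119.83 kJ/kg
Δh = -111.89 + -386 + -119.83 = -617.72 kJ/kg
Q = ṁ·Δh = 171.9 kg/h × -617.72 kJ/kg = -106190 kJ/h
|Q| = 29.496 kW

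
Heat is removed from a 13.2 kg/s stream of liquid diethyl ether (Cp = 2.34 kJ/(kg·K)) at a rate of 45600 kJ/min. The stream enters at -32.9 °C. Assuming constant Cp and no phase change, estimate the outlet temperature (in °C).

T_out = -57.5 °C

Q = 45600 kJ/min = 760 kJ/s
ΔT = Q/(ṁ·Cp) = 760/(13.2×2.34) = 24.605 K
T_out = -32.9 − 24.605 = -57.505 °C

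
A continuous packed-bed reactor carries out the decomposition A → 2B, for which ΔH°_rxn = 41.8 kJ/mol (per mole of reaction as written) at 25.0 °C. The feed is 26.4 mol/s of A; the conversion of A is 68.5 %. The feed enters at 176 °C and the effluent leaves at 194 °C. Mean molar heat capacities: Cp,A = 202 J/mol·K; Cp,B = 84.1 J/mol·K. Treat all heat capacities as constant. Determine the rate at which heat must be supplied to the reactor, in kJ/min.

Q_in = 44900 kJ/min

Extent of reaction ξ = 0.685 × 26.4 = 18.084 mol/s
Reaction term: ξ·ΔH°_rxn = 18.084 × 41.8 = 755.91 kJ/s
Sensible, feed 176→25 °C: -805.25 kJ/s
Outlet flows (mol/s): A 8.316, B 36.168
Sensible, products 25→194 °C: 797.94 kJ/s
Q = ΔH = 748.6 kJ/s = 748.6 kW
Heat supplied = 44916 kJ/min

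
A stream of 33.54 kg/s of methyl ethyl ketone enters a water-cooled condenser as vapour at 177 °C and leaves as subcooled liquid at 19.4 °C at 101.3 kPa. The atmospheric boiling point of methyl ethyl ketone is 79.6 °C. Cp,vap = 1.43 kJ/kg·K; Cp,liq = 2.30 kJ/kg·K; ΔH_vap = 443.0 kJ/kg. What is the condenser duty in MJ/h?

Q_c = 87000 MJ/h

vapour 177→79.6 °C: -139.28 kJ/kg
condensation at 79.6 °C: -443 kJ/kg
liquid 79.6→19.4 °C: -138.46 kJ/kg
Δh = -139.28 + -443 + -138.46 = -720.74 kJ/kg
Q = ṁ·Δh = 33.54 kg/s × -720.74 kJ/kg = -24174 kJ/s
|Q| = 24174 kW = 87025 MJ/h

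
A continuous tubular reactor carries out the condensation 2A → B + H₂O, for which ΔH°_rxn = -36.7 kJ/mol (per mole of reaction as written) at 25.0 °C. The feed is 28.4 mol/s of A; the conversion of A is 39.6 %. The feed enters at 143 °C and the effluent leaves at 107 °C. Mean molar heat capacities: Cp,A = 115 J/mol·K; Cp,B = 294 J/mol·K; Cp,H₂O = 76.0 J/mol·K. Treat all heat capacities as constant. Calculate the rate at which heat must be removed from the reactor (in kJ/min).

Q_out = 15600 kJ/min

Extent of reaction ξ = 0.396 × 28.4 / 2 = 5.6232 mol/s
Reaction term: ξ·ΔH°_rxn = 5.6232 × -36.7 = -206.37 kJ/s
Sensible, feed 143→25 °C: -385.39 kJ/s
Outlet flows (mol/s): A 17.154, B 5.6232, H₂O 5.6232
Sensible, products 25→107 °C: 332.37 kJ/s
Q = ΔH = -259.39 kJ/s = -259.39 kW
Heat removed = 15564 kJ/min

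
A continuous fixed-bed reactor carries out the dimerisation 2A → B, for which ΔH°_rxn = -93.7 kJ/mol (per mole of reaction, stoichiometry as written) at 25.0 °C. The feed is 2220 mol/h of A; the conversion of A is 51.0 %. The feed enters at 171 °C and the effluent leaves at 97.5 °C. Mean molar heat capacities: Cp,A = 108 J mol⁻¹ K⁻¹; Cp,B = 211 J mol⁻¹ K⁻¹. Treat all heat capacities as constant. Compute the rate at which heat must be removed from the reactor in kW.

Extent of reaction ξ = 0.510 × 2220 / 2 = 566.1 mol/h
Reaction term: ξ·ΔH°_rxn = 566.1 × -93.7 = -53044 kJ/h
Sensible, feed 171→25 °C: -35005 kJ/h
Outlet flows (mol/h): A 1087.8, B 566.1
Sensible, products 25→97.5 °C: 17177 kJ/h
Q = ΔH = -70871 kJ/h = -19.686 kW
Heat removed = 19.686 kW

Q_out = 19.7 kW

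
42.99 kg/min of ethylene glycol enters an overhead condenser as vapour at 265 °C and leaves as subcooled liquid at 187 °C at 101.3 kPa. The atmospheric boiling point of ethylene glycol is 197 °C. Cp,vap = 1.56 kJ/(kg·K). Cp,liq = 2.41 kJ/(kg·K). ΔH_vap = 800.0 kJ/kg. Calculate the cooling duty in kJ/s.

vapour 265→197 °C: -106.08 kJ/kg
condensation at 197 °C: -800 kJ/kg
liquid 197→187 °C: -24.1 kJ/kg
Δh = -106.08 + -800 + -24.1 = -930.18 kJ/kg
Q = ṁ·Δh = 42.99 kg/min × -930.18 kJ/kg = -39988 kJ/min
|Q| = 666.47 kW

Q_c = 666 kJ/s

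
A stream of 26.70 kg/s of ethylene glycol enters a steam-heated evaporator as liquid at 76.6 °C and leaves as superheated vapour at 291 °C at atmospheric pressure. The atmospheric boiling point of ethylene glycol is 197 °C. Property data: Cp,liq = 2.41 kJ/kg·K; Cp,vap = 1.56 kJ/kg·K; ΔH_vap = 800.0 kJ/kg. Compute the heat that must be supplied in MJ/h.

liquid 76.6→197 °C: 290.16 kJ/kg
vaporisation at 197 °C: 800 kJ/kg
vapour 197→291 °C: 146.64 kJ/kg
Δh = 290.16 + 800 + 146.64 = 1236.8 kJ/kg
Q = ṁ·Δh = 26.70 kg/s × 1236.8 kJ/kg = 33023 kJ/s
|Q| = 33023 kW = 118880 MJ/h

Q = 119000 MJ/h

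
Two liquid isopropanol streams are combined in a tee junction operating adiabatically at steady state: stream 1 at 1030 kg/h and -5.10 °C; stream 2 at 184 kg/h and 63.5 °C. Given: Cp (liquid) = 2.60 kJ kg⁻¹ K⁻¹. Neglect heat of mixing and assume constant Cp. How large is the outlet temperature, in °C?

Energy balance with Q = 0: Σ ṁᵢCp,ᵢ(T_out − Tᵢ) = 0
T_out = Σ ṁᵢCp,ᵢTᵢ / Σ ṁᵢCp,ᵢ
      = 16721 / 3156.4 = 5.2974 °C

T_out = 5.30 °C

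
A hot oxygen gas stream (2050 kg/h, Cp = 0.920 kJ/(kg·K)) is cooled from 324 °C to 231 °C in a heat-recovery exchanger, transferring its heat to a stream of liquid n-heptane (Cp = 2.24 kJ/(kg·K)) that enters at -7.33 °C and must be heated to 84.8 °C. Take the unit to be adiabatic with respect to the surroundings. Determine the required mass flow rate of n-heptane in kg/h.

ṁ_c = 850 kg/h

Heat released by hot stream: Q = 2050 × 0.920 × (324 − 231) = 175400 kJ/h
Energy balance on cold side (adiabatic exchanger): Q = ṁ_c·Cp_c·(T_c,out − T_c,in)
ṁ_c = 175400 / [2.24 × (84.8 − -7.33)] = 849.92 kg/h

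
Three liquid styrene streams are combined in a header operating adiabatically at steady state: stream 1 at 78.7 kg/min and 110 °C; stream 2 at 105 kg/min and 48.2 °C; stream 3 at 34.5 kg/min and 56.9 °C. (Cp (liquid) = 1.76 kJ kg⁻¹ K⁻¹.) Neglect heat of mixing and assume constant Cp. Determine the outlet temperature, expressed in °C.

No heat crosses the boundary, so H_out = H_in.
Σ ṁᵢCp,ᵢTᵢ = 78.7×1.76×110 + 105×1.76×48.2 + 34.5×1.76×56.9 = 27599
Σ ṁᵢCp,ᵢ = 78.7×1.76 + 105×1.76 + 34.5×1.76 = 384.03
T_out = 27599 / 384.03 = 71.865 °C

T_out = 71.9 °C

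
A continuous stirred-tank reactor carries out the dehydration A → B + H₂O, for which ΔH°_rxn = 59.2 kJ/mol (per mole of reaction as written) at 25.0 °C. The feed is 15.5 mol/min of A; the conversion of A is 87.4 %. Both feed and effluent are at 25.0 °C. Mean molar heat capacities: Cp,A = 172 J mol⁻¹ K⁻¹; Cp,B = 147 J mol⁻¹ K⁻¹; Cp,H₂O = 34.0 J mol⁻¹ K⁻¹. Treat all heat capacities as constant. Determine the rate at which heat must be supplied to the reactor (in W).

Extent of reaction ξ = 0.874 × 15.5 = 13.547 mol/min
Reaction term: ξ·ΔH°_rxn = 13.547 × 59.2 = 801.98 kJ/min
Q = ΔH = 801.98 kJ/min = 13.366 kW
Heat supplied = 13366 W

Q_in = 13400 W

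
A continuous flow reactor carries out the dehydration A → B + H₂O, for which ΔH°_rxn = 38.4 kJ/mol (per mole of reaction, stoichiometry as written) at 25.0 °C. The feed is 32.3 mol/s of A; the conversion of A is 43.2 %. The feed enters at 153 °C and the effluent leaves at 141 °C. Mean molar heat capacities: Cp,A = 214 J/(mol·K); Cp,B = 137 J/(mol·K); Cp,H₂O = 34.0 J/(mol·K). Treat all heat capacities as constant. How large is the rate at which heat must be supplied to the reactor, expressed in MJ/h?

Q_in = 1380 MJ/h

Extent of reaction ξ = 0.432 × 32.3 = 13.954 mol/s
Reaction term: ξ·ΔH°_rxn = 13.954 × 38.4 = 535.82 kJ/s
Sensible, feed 153→25 °C: -884.76 kJ/s
Outlet flows (mol/s): A 18.346, B 13.954, H₂O 13.954
Sensible, products 25→141 °C: 732.21 kJ/s
Q = ΔH = 383.27 kJ/s = 383.27 kW
Heat supplied = 1379.8 MJ/h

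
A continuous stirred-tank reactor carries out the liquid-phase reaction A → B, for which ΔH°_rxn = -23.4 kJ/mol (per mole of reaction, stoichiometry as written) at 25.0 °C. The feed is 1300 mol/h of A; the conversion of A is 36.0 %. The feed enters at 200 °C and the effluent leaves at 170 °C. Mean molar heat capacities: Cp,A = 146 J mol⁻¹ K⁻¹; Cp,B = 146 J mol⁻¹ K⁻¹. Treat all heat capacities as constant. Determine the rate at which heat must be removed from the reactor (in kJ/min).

Extent of reaction ξ = 0.360 × 1300 = 468 mol/h
Reaction term: ξ·ΔH°_rxn = 468 × -23.4 = -10951 kJ/h
Sensible, feed 200→25 °C: -33215 kJ/h
Outlet flows (mol/h): A 832, B 468
Sensible, products 25→170 °C: 27521 kJ/h
Q = ΔH = -16645 kJ/h = -4.6237 kW
Heat removed = 277.42 kJ/min

Q_out = 277 kJ/min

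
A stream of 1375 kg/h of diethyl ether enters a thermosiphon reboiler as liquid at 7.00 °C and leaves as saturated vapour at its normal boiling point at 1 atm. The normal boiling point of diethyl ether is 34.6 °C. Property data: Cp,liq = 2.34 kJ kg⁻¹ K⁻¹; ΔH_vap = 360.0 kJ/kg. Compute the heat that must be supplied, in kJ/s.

Q = 162 kJ/s

liquid 7.00→34.6 °C: 64.584 kJ/kg
vaporisation at 34.6 °C: 360 kJ/kg
Δh = 64.584 + 360 = 424.58 kJ/kg
Q = ṁ·Δh = 1375 kg/h × 424.58 kJ/kg = 583800 kJ/h
|Q| = 162.17 kW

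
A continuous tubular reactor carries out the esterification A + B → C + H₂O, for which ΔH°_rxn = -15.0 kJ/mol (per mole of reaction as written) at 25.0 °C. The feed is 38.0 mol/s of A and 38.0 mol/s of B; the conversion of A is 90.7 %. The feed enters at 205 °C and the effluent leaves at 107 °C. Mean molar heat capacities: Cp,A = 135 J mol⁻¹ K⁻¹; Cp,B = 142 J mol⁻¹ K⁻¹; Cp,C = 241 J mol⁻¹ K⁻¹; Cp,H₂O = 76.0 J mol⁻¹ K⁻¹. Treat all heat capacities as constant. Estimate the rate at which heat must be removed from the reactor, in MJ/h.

Extent of reaction ξ = 0.907 × 38.0 = 34.466 mol/s
Reaction term: ξ·ΔH°_rxn = 34.466 × -15.0 = -516.99 kJ/s
Sensible, feed 205→25 °C: -1894.7 kJ/s
Outlet flows (mol/s): A 3.534, B 3.534, C 34.466, H₂O 34.466
Sensible, products 25→107 °C: 976.18 kJ/s
Q = ΔH = -1435.5 kJ/s = -1435.5 kW
Heat removed = 5167.8 MJ/h

Q_out = 5170 MJ/h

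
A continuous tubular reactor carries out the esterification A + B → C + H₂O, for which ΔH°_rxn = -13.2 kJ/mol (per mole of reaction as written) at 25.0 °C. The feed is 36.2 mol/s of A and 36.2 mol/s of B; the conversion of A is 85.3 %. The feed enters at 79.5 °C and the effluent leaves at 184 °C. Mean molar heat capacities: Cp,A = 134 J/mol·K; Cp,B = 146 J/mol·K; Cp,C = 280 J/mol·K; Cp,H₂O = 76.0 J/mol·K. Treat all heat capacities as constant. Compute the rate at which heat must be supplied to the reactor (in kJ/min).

Extent of reaction ξ = 0.853 × 36.2 = 30.879 mol/s
Reaction term: ξ·ΔH°_rxn = 30.879 × -13.2 = -407.6 kJ/s
Sensible, feed 79.5→25 °C: -552.41 kJ/s
Outlet flows (mol/s): A 5.3214, B 5.3214, C 30.879, H₂O 30.879
Sensible, products 25→184 °C: 1984.8 kJ/s
Q = ΔH = 1024.8 kJ/s = 1024.8 kW
Heat supplied = 61485 kJ/min

Q_in = 61500 kJ/min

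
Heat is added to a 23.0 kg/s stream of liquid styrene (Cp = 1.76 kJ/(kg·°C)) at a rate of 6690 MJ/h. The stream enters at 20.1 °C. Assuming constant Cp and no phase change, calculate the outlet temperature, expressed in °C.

T_out = 66.0 °C

Q = 6690 MJ/h = 1858.3 kJ/s
ΔT = Q/(ṁ·Cp) = 1858.3/(23.0×1.76) = 45.907 K
T_out = 20.1 + 45.907 = 66.007 °C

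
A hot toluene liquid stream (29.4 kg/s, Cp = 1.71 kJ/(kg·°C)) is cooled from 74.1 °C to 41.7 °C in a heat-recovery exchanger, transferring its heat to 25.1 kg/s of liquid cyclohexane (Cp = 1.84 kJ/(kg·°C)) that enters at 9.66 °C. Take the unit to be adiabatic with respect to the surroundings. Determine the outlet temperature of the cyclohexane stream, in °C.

T_c,out = 44.9 °C

Heat released by hot stream: Q = 29.4 × 1.71 × (74.1 − 41.7) = 1628.9 kJ/s
Energy balance on cold side (adiabatic exchanger): Q = ṁ_c·Cp_c·(T_c,out − T_c,in)
T_c,out = 9.66 + 1628.9/(25.1 × 1.84) = 44.929 °C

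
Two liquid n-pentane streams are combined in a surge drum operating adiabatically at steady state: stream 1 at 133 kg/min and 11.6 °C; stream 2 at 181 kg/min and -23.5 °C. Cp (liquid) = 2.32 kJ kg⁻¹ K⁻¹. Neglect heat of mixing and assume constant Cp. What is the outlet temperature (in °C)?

T_out = -8.63 °C

No heat crosses the boundary, so H_out = H_in.
Σ ṁᵢCp,ᵢTᵢ = 133×2.32×11.6 + 181×2.32×-23.5 = -6288.8
Σ ṁᵢCp,ᵢ = 133×2.32 + 181×2.32 = 728.48
T_out = -6288.8 / 728.48 = -8.6328 °C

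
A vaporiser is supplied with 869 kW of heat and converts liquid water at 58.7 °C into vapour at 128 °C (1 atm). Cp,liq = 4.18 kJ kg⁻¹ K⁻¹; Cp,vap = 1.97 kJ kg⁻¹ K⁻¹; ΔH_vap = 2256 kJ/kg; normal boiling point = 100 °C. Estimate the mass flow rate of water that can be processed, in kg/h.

ṁ = 1260 kg/h

Δh = 4.18×(100−58.7) + 2256 + 1.97×(128−100) = 2483.8 kJ/kg
Q = 869 kW = 869 kJ/s = 3.1284e+06 kJ/h
ṁ = Q/Δh = 3.1284e+06 / 2483.8 = 1259.5 kg/h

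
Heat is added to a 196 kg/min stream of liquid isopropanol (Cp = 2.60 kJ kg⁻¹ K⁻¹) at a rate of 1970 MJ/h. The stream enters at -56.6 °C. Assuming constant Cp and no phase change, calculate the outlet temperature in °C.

T_out = 7.83 °C

Q = 1970 MJ/h = 32833 kJ/min
ΔT = Q/(ṁ·Cp) = 32833/(196×2.60) = 64.43 K
T_out = -56.6 + 64.43 = 7.8296 °C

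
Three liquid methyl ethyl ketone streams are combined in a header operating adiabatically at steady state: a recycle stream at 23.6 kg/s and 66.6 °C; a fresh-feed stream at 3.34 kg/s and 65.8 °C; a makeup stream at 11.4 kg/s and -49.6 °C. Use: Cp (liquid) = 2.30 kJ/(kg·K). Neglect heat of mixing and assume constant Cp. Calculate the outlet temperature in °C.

T_out = 32.0 °C

Energy balance with Q = 0: Σ ṁᵢCp,ᵢ(T_out − Tᵢ) = 0
Σ ṁᵢCp,ᵢTᵢ = 23.6×2.30×66.6 + 3.34×2.30×65.8 + 11.4×2.30×-49.6 = 2820
Σ ṁᵢCp,ᵢ = 23.6×2.30 + 3.34×2.30 + 11.4×2.30 = 88.182
T_out = 2820 / 88.182 = 31.979 °C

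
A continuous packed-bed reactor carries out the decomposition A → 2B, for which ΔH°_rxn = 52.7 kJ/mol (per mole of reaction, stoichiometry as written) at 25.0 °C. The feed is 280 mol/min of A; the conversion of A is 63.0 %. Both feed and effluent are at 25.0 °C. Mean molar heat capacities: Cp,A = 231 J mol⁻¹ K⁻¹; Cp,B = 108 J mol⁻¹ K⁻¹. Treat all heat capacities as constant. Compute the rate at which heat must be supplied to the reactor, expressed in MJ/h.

Extent of reaction ξ = 0.630 × 280 = 176.4 mol/min
Reaction term: ξ·ΔH°_rxn = 176.4 × 52.7 = 9296.3 kJ/min
Q = ΔH = 9296.3 kJ/min = 154.94 kW
Heat supplied = 557.78 MJ/h

Q_in = 558 MJ/h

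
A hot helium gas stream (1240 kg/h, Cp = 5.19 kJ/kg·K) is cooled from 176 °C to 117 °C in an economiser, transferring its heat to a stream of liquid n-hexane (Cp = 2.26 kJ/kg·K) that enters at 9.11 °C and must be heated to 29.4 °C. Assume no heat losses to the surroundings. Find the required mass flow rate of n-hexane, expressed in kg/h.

Heat released by hot stream: Q = 1240 × 5.19 × (176 − 117) = 379700 kJ/h
Energy balance on cold side (adiabatic exchanger): Q = ṁ_c·Cp_c·(T_c,out − T_c,in)
ṁ_c = 379700 / [2.26 × (29.4 − 9.11)] = 8280.4 kg/h

ṁ_c = 8280 kg/h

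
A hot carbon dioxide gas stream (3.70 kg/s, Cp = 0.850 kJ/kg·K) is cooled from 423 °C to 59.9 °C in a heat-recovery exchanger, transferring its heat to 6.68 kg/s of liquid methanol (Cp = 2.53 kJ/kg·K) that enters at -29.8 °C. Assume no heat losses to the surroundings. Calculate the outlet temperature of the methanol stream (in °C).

T_c,out = 37.8 °C

Heat released by hot stream: Q = 3.70 × 0.850 × (423 − 59.9) = 1141.9 kJ/s
Energy balance on cold side (adiabatic exchanger): Q = ṁ_c·Cp_c·(T_c,out − T_c,in)
T_c,out = -29.8 + 1141.9/(6.68 × 2.53) = 37.769 °C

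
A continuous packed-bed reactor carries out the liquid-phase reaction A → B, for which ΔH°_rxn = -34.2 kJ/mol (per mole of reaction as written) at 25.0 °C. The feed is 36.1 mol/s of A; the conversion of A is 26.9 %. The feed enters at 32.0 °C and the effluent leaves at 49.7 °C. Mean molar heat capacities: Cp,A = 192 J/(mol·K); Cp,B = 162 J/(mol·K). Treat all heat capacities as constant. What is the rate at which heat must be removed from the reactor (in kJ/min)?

Q_out = 13000 kJ/min

Extent of reaction ξ = 0.269 × 36.1 = 9.7109 mol/s
Reaction term: ξ·ΔH°_rxn = 9.7109 × -34.2 = -332.11 kJ/s
Sensible, feed 32.0→25 °C: -48.518 kJ/s
Outlet flows (mol/s): A 26.389, B 9.7109
Sensible, products 25→49.7 °C: 164 kJ/s
Q = ΔH = -216.63 kJ/s = -216.63 kW
Heat removed = 12998 kJ/min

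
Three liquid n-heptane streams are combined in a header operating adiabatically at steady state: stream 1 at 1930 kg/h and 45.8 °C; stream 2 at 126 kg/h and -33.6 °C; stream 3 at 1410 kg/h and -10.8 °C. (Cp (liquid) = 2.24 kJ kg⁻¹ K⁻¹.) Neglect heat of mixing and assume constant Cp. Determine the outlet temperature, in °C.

No heat crosses the boundary, so H_out = H_in.
T_out = Σ ṁᵢCp,ᵢTᵢ / Σ ṁᵢCp,ᵢ
      = 154410 / 7763.8 = 19.888 °C

T_out = 19.9 °C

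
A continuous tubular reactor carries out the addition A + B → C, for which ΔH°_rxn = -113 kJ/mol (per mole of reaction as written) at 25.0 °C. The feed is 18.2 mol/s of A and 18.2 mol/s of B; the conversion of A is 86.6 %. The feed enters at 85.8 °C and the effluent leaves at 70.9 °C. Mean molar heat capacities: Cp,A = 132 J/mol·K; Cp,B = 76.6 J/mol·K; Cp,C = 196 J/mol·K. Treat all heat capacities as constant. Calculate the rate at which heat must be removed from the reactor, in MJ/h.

Extent of reaction ξ = 0.866 × 18.2 = 15.761 mol/s
Reaction term: ξ·ΔH°_rxn = 15.761 × -113 = -1781 kJ/s
Sensible, feed 85.8→25 °C: -230.83 kJ/s
Outlet flows (mol/s): A 2.4388, B 2.4388, C 15.761
Sensible, products 25→70.9 °C: 165.14 kJ/s
Q = ΔH = -1846.7 kJ/s = -1846.7 kW
Heat removed = 6648.1 MJ/h

Q_out = 6650 MJ/h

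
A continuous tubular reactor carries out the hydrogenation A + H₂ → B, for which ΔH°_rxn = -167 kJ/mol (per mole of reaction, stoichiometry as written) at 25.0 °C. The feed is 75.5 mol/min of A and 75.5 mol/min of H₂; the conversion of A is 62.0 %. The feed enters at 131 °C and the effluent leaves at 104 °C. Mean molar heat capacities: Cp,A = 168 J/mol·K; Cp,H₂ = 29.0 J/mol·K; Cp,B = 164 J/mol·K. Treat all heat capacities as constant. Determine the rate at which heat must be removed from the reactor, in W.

Extent of reaction ξ = 0.620 × 75.5 = 46.81 mol/min
Reaction term: ξ·ΔH°_rxn = 46.81 × -167 = -7817.3 kJ/min
Sensible, feed 131→25 °C: -1576.6 kJ/min
Outlet flows (mol/min): A 28.69, H₂ 28.69, B 46.81
Sensible, products 25→104 °C: 1053 kJ/min
Q = ΔH = -8340.9 kJ/min = -139.01 kW
Heat removed = 139010 W

Q_out = 139000 W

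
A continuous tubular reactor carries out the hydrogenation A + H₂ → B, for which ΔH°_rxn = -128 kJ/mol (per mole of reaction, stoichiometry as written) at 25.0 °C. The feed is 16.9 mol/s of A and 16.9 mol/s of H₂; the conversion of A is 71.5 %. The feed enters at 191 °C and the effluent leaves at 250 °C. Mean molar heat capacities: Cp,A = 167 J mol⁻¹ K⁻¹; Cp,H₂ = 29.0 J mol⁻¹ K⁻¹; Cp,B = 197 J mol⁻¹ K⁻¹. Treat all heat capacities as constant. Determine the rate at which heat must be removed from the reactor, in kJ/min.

Q_out = 80900 kJ/min

Extent of reaction ξ = 0.715 × 16.9 = 12.083 mol/s
Reaction term: ξ·ΔH°_rxn = 12.083 × -128 = -1546.7 kJ/s
Sensible, feed 191→25 °C: -549.86 kJ/s
Outlet flows (mol/s): A 4.8165, H₂ 4.8165, B 12.083
Sensible, products 25→250 °C: 748.01 kJ/s
Q = ΔH = -1348.5 kJ/s = -1348.5 kW
Heat removed = 80912 kJ/min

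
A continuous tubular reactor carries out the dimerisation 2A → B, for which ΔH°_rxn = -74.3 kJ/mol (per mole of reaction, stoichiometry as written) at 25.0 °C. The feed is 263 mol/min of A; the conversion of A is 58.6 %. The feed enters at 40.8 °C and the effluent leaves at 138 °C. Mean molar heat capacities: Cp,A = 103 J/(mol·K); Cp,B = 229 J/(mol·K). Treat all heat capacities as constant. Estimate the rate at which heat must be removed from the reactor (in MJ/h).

Extent of reaction ξ = 0.586 × 263 / 2 = 77.059 mol/min
Reaction term: ξ·ΔH°_rxn = 77.059 × -74.3 = -5725.5 kJ/min
Sensible, feed 40.8→25 °C: -428.01 kJ/min
Outlet flows (mol/min): A 108.88, B 77.059
Sensible, products 25→138 °C: 3261.3 kJ/min
Q = ΔH = -2892.2 kJ/min = -48.203 kW
Heat removed = 173.53 MJ/h

Q_out = 174 MJ/h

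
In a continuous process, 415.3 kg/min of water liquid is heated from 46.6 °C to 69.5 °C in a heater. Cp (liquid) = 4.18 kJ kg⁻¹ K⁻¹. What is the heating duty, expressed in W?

Q = ṁ·Cp·ΔT = 415.3 × 4.18 × (69.5 − 46.6) = 39753 kJ/min
Converting: 39753 / 60 s = 662.56 kW
Heating duty = 662560 W

Q = 663000 W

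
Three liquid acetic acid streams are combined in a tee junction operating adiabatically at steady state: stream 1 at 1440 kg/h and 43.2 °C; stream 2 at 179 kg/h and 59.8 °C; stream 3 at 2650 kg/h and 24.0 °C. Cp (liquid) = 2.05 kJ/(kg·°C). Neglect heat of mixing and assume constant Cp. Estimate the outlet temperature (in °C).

T_out = 32.0 °C

Energy balance with Q = 0: Σ ṁᵢCp,ᵢ(T_out − Tᵢ) = 0
Σ ṁᵢCp,ᵢTᵢ = 1440×2.05×43.2 + 179×2.05×59.8 + 2650×2.05×24.0 = 279850
Σ ṁᵢCp,ᵢ = 1440×2.05 + 179×2.05 + 2650×2.05 = 8751.4
T_out = 279850 / 8751.4 = 31.978 °C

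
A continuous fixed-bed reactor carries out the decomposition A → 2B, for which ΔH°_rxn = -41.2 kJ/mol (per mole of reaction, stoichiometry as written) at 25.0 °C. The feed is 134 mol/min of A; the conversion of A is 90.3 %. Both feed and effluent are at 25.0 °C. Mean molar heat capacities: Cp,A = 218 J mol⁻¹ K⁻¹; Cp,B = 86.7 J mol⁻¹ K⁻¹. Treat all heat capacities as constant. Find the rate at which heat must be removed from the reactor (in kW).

Extent of reaction ξ = 0.903 × 134 = 121 mol/min
Reaction term: ξ·ΔH°_rxn = 121 × -41.2 = -4985.3 kJ/min
Q = ΔH = -4985.3 kJ/min = -83.088 kW
Heat removed = 83.088 kW

Q_out = 83.1 kW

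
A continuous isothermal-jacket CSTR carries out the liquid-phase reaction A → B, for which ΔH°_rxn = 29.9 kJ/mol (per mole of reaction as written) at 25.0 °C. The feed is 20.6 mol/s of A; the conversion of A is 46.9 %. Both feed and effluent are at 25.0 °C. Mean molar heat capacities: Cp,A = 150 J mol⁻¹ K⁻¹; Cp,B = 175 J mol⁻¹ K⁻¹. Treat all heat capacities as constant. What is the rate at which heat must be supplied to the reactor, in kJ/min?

Q_in = 17300 kJ/min

Extent of reaction ξ = 0.469 × 20.6 = 9.6614 mol/s
Reaction term: ξ·ΔH°_rxn = 9.6614 × 29.9 = 288.88 kJ/s
Q = ΔH = 288.88 kJ/s = 288.88 kW
Heat supplied = 17333 kJ/min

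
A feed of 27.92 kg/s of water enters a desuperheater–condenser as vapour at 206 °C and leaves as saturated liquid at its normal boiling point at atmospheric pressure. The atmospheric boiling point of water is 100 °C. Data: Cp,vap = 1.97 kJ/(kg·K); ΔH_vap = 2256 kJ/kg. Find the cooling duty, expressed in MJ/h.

vapour 206→100 °C: -208.82 kJ/kg
condensation at 100 °C: -2256 kJ/kg
Δh = -208.82 + -2256 = -2464.8 kJ/kg
Q = ṁ·Δh = 27.92 kg/s × -2464.8 kJ/kg = -68818 kJ/s
|Q| = 68818 kW = 247740 MJ/h

Q_c = 248000 MJ/h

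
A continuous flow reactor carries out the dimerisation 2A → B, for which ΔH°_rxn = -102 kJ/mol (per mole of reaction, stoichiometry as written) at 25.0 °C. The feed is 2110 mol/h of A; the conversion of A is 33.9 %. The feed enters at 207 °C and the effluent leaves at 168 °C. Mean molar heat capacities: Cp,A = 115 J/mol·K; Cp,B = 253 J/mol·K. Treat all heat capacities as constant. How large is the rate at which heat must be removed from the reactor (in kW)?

Extent of reaction ξ = 0.339 × 2110 / 2 = 357.65 mol/h
Reaction term: ξ·ΔH°_rxn = 357.65 × -102 = -36480 kJ/h
Sensible, feed 207→25 °C: -44162 kJ/h
Outlet flows (mol/h): A 1394.7, B 357.65
Sensible, products 25→168 °C: 35875 kJ/h
Q = ΔH = -44767 kJ/h = -12.435 kW
Heat removed = 12.435 kW

Q_out = 12.4 kW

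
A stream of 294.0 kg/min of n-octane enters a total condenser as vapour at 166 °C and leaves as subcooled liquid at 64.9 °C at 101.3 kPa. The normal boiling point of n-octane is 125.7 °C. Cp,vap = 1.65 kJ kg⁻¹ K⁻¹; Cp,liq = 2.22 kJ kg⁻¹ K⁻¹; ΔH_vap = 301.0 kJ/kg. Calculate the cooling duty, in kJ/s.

Q_c = 2460 kJ/s

vapour 166→125.7 °C: -66.495 kJ/kg
condensation at 125.7 °C: -301 kJ/kg
liquid 125.7→64.9 °C: -134.98 kJ/kg
Δh = -66.495 + -301 + -134.98 = -502.47 kJ/kg
Q = ṁ·Δh = 294.0 kg/min × -502.47 kJ/kg = -147730 kJ/min
|Q| = 2462.1 kW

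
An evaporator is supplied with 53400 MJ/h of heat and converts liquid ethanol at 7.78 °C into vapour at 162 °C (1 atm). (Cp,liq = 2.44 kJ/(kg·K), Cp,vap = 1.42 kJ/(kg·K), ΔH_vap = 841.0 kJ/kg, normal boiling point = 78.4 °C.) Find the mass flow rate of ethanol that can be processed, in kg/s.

ṁ = 13.1 kg/s

Δh = 2.44×(78.4−7.78) + 841.0 + 1.42×(162−78.4) = 1132 kJ/kg
Q = 53400 MJ/h = 14833 kJ/s = 14833 kJ/s
ṁ = Q/Δh = 14833 / 1132 = 13.103 kg/s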